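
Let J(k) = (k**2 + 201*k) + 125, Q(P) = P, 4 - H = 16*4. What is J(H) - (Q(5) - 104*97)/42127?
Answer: -351118462/42127 ≈ -8334.8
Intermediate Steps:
H = -60 (H = 4 - 16*4 = 4 - 1*64 = 4 - 64 = -60)
J(k) = 125 + k**2 + 201*k
J(H) - (Q(5) - 104*97)/42127 = (125 + (-60)**2 + 201*(-60)) - (5 - 104*97)/42127 = (125 + 3600 - 12060) - (5 - 10088)/42127 = -8335 - (-10083)/42127 = -8335 - 1*(-10083/42127) = -8335 + 10083/42127 = -351118462/42127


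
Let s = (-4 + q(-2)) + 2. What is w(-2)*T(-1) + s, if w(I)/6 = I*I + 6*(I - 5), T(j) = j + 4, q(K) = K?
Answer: -688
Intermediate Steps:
T(j) = 4 + j
w(I) = -180 + 6*I**2 + 36*I (w(I) = 6*(I*I + 6*(I - 5)) = 6*(I**2 + 6*(-5 + I)) = 6*(I**2 + (-30 + 6*I)) = 6*(-30 + I**2 + 6*I) = -180 + 6*I**2 + 36*I)
s = -4 (s = (-4 - 2) + 2 = -6 + 2 = -4)
w(-2)*T(-1) + s = (-180 + 6*(-2)**2 + 36*(-2))*(4 - 1) - 4 = (-180 + 6*4 - 72)*3 - 4 = (-180 + 24 - 72)*3 - 4 = -228*3 - 4 = -684 - 4 = -688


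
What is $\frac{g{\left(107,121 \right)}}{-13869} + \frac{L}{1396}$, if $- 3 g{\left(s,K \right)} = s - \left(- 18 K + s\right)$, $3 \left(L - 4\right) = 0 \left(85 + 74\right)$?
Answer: $\frac{89081}{1613427} \approx 0.055212$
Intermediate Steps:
$L = 4$ ($L = 4 + \frac{0 \left(85 + 74\right)}{3} = 4 + \frac{0 \cdot 159}{3} = 4 + \frac{1}{3} \cdot 0 = 4 + 0 = 4$)
$g{\left(s,K \right)} = - 6 K$ ($g{\left(s,K \right)} = - \frac{s - \left(- 18 K + s\right)}{3} = - \frac{s - \left(s - 18 K\right)}{3} = - \frac{s + \left(- s + 18 K\right)}{3} = - \frac{18 K}{3} = - 6 K$)
$\frac{g{\left(107,121 \right)}}{-13869} + \frac{L}{1396} = \frac{\left(-6\right) 121}{-13869} + \frac{4}{1396} = \left(-726\right) \left(- \frac{1}{13869}\right) + 4 \cdot \frac{1}{1396} = \frac{242}{4623} + \frac{1}{349} = \frac{89081}{1613427}$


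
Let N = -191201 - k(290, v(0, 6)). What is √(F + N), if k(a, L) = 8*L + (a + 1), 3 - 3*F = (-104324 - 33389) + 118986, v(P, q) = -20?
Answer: I*√1665798/3 ≈ 430.22*I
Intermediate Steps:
F = 18730/3 (F = 1 - ((-104324 - 33389) + 118986)/3 = 1 - (-137713 + 118986)/3 = 1 - ⅓*(-18727) = 1 + 18727/3 = 18730/3 ≈ 6243.3)
k(a, L) = 1 + a + 8*L (k(a, L) = 8*L + (1 + a) = 1 + a + 8*L)
N = -191332 (N = -191201 - (1 + 290 + 8*(-20)) = -191201 - (1 + 290 - 160) = -191201 - 1*131 = -191201 - 131 = -191332)
√(F + N) = √(18730/3 - 191332) = √(-555266/3) = I*√1665798/3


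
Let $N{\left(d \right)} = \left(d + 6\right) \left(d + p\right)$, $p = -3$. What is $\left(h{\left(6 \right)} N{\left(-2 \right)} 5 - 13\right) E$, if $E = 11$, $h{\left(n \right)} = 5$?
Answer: $-5643$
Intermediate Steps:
$N{\left(d \right)} = \left(-3 + d\right) \left(6 + d\right)$ ($N{\left(d \right)} = \left(d + 6\right) \left(d - 3\right) = \left(6 + d\right) \left(-3 + d\right) = \left(-3 + d\right) \left(6 + d\right)$)
$\left(h{\left(6 \right)} N{\left(-2 \right)} 5 - 13\right) E = \left(5 \left(-18 + \left(-2\right)^{2} + 3 \left(-2\right)\right) 5 - 13\right) 11 = \left(5 \left(-18 + 4 - 6\right) 5 - 13\right) 11 = \left(5 \left(-20\right) 5 - 13\right) 11 = \left(\left(-100\right) 5 - 13\right) 11 = \left(-500 - 13\right) 11 = \left(-513\right) 11 = -5643$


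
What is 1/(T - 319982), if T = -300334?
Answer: -1/620316 ≈ -1.6121e-6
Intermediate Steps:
1/(T - 319982) = 1/(-300334 - 319982) = 1/(-620316) = -1/620316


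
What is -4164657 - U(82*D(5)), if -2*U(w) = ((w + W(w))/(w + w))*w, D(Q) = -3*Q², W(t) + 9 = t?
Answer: -16670937/4 ≈ -4.1677e+6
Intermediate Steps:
W(t) = -9 + t
U(w) = 9/4 - w/2 (U(w) = -(w + (-9 + w))/(w + w)*w/2 = -(-9 + 2*w)/((2*w))*w/2 = -(-9 + 2*w)*(1/(2*w))*w/2 = -(-9 + 2*w)/(2*w)*w/2 = -(-9/2 + w)/2 = 9/4 - w/2)
-4164657 - U(82*D(5)) = -4164657 - (9/4 - 41*(-3*5²)) = -4164657 - (9/4 - 41*(-3*25)) = -4164657 - (9/4 - 41*(-75)) = -4164657 - (9/4 - ½*(-6150)) = -4164657 - (9/4 + 3075) = -4164657 - 1*12309/4 = -4164657 - 12309/4 = -16670937/4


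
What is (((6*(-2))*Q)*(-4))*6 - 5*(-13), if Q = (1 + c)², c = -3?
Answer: 1217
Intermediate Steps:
Q = 4 (Q = (1 - 3)² = (-2)² = 4)
(((6*(-2))*Q)*(-4))*6 - 5*(-13) = (((6*(-2))*4)*(-4))*6 - 5*(-13) = (-12*4*(-4))*6 + 65 = -48*(-4)*6 + 65 = 192*6 + 65 = 1152 + 65 = 1217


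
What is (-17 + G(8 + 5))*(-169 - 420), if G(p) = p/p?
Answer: 9424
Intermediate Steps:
G(p) = 1
(-17 + G(8 + 5))*(-169 - 420) = (-17 + 1)*(-169 - 420) = -16*(-589) = 9424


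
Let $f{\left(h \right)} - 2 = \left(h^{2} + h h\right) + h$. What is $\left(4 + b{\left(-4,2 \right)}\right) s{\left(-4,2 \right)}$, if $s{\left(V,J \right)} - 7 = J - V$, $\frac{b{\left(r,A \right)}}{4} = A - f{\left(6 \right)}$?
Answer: $-4004$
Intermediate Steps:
$f{\left(h \right)} = 2 + h + 2 h^{2}$ ($f{\left(h \right)} = 2 + \left(\left(h^{2} + h h\right) + h\right) = 2 + \left(\left(h^{2} + h^{2}\right) + h\right) = 2 + \left(2 h^{2} + h\right) = 2 + \left(h + 2 h^{2}\right) = 2 + h + 2 h^{2}$)
$b{\left(r,A \right)} = -320 + 4 A$ ($b{\left(r,A \right)} = 4 \left(A - \left(2 + 6 + 2 \cdot 6^{2}\right)\right) = 4 \left(A - \left(2 + 6 + 2 \cdot 36\right)\right) = 4 \left(A - \left(2 + 6 + 72\right)\right) = 4 \left(A - 80\right) = 4 \left(-80 + A\right) = -320 + 4 A$)
$s{\left(V,J \right)} = 7 + J - V$ ($s{\left(V,J \right)} = 7 + \left(J - V\right) = 7 + J - V$)
$\left(4 + b{\left(-4,2 \right)}\right) s{\left(-4,2 \right)} = \left(4 + \left(-320 + 4 \cdot 2\right)\right) \left(7 + 2 - -4\right) = \left(4 + \left(-320 + 8\right)\right) \left(7 + 2 + 4\right) = \left(4 - 312\right) 13 = \left(-308\right) 13 = -4004$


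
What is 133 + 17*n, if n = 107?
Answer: 1952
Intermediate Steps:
133 + 17*n = 133 + 17*107 = 133 + 1819 = 1952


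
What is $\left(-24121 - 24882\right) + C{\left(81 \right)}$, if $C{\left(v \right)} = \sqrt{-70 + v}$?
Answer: $-49003 + \sqrt{11} \approx -49000.0$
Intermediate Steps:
$\left(-24121 - 24882\right) + C{\left(81 \right)} = \left(-24121 - 24882\right) + \sqrt{-70 + 81} = -49003 + \sqrt{11}$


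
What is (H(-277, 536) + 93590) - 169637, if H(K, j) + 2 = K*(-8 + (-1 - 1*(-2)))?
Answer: -74110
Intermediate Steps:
H(K, j) = -2 - 7*K (H(K, j) = -2 + K*(-8 + (-1 - 1*(-2))) = -2 + K*(-8 + (-1 + 2)) = -2 + K*(-8 + 1) = -2 + K*(-7) = -2 - 7*K)
(H(-277, 536) + 93590) - 169637 = ((-2 - 7*(-277)) + 93590) - 169637 = ((-2 + 1939) + 93590) - 169637 = (1937 + 93590) - 169637 = 95527 - 169637 = -74110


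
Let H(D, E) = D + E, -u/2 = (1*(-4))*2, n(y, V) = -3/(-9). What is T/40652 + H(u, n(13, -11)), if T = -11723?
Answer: 1956779/121956 ≈ 16.045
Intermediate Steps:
n(y, V) = ⅓ (n(y, V) = -3*(-⅑) = ⅓)
u = 16 (u = -2*1*(-4)*2 = -(-8)*2 = -2*(-8) = 16)
T/40652 + H(u, n(13, -11)) = -11723/40652 + (16 + ⅓) = -11723*1/40652 + 49/3 = -11723/40652 + 49/3 = 1956779/121956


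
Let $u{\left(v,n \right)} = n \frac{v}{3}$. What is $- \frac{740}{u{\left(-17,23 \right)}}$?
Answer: $\frac{2220}{391} \approx 5.6777$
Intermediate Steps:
$u{\left(v,n \right)} = \frac{n v}{3}$ ($u{\left(v,n \right)} = n v \frac{1}{3} = n \frac{v}{3} = \frac{n v}{3}$)
$- \frac{740}{u{\left(-17,23 \right)}} = - \frac{740}{\frac{1}{3} \cdot 23 \left(-17\right)} = - \frac{740}{- \frac{391}{3}} = \left(-740\right) \left(- \frac{3}{391}\right) = \frac{2220}{391}$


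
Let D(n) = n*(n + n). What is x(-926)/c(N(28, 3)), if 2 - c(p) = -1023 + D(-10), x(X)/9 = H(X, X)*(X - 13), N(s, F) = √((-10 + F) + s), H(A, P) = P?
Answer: 2608542/275 ≈ 9485.6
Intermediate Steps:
N(s, F) = √(-10 + F + s)
D(n) = 2*n² (D(n) = n*(2*n) = 2*n²)
x(X) = 9*X*(-13 + X) (x(X) = 9*(X*(X - 13)) = 9*(X*(-13 + X)) = 9*X*(-13 + X))
c(p) = 825 (c(p) = 2 - (-1023 + 2*(-10)²) = 2 - (-1023 + 2*100) = 2 - (-1023 + 200) = 2 - 1*(-823) = 2 + 823 = 825)
x(-926)/c(N(28, 3)) = (9*(-926)*(-13 - 926))/825 = (9*(-926)*(-939))*(1/825) = 7825626*(1/825) = 2608542/275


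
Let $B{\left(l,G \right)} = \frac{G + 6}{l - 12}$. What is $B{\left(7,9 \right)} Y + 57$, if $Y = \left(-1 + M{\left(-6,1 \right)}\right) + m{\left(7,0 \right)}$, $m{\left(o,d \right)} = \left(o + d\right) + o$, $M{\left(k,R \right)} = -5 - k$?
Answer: $15$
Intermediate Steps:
$m{\left(o,d \right)} = d + 2 o$ ($m{\left(o,d \right)} = \left(d + o\right) + o = d + 2 o$)
$B{\left(l,G \right)} = \frac{6 + G}{-12 + l}$
$Y = 14$ ($Y = \left(-1 - -1\right) + \left(0 + 2 \cdot 7\right) = \left(-1 + \left(-5 + 6\right)\right) + \left(0 + 14\right) = \left(-1 + 1\right) + 14 = 0 + 14 = 14$)
$B{\left(7,9 \right)} Y + 57 = \frac{6 + 9}{-12 + 7} \cdot 14 + 57 = \frac{1}{-5} \cdot 15 \cdot 14 + 57 = \left(- \frac{1}{5}\right) 15 \cdot 14 + 57 = \left(-3\right) 14 + 57 = -42 + 57 = 15$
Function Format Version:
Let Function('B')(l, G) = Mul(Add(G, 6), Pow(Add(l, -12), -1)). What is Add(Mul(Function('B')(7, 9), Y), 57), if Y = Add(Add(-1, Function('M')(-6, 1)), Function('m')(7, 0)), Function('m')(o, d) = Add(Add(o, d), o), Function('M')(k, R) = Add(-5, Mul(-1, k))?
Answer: 15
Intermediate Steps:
Function('m')(o, d) = Add(d, Mul(2, o)) (Function('m')(o, d) = Add(Add(d, o), o) = Add(d, Mul(2, o)))
Function('B')(l, G) = Mul(Pow(Add(-12, l), -1), Add(6, G)) (Function('B')(l, G) = Mul(Add(6, G), Pow(Add(-12, l), -1)) = Mul(Pow(Add(-12, l), -1), Add(6, G)))
Y = 14 (Y = Add(Add(-1, Add(-5, Mul(-1, -6))), Add(0, Mul(2, 7))) = Add(Add(-1, Add(-5, 6)), Add(0, 14)) = Add(Add(-1, 1), 14) = Add(0, 14) = 14)
Add(Mul(Function('B')(7, 9), Y), 57) = Add(Mul(Mul(Pow(Add(-12, 7), -1), Add(6, 9)), 14), 57) = Add(Mul(Mul(Pow(-5, -1), 15), 14), 57) = Add(Mul(Mul(Rational(-1, 5), 15), 14), 57) = Add(Mul(-3, 14), 57) = Add(-42, 57) = 15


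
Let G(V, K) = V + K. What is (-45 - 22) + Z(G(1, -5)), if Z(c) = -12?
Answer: -79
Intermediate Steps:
G(V, K) = K + V
(-45 - 22) + Z(G(1, -5)) = (-45 - 22) - 12 = -67 - 12 = -79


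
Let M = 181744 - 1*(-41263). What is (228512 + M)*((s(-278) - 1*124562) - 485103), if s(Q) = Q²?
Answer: -240380136739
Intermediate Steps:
M = 223007 (M = 181744 + 41263 = 223007)
(228512 + M)*((s(-278) - 1*124562) - 485103) = (228512 + 223007)*(((-278)² - 1*124562) - 485103) = 451519*((77284 - 124562) - 485103) = 451519*(-47278 - 485103) = 451519*(-532381) = -240380136739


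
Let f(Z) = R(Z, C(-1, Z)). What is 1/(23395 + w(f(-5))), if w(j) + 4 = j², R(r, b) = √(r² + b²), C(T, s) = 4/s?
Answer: 25/585416 ≈ 4.2705e-5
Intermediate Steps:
R(r, b) = √(b² + r²)
f(Z) = √(Z² + 16/Z²) (f(Z) = √((4/Z)² + Z²) = √(16/Z² + Z²) = √(Z² + 16/Z²))
w(j) = -4 + j²
1/(23395 + w(f(-5))) = 1/(23395 + (-4 + (√((16 + (-5)⁴)/(-5)²))²)) = 1/(23395 + (-4 + (√((16 + 625)/25))²)) = 1/(23395 + (-4 + (√((1/25)*641))²)) = 1/(23395 + (-4 + (√(641/25))²)) = 1/(23395 + (-4 + (√641/5)²)) = 1/(23395 + (-4 + 641/25)) = 1/(23395 + 541/25) = 1/(585416/25) = 25/585416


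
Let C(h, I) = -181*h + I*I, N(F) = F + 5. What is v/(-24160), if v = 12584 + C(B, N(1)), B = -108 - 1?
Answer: -32349/24160 ≈ -1.3389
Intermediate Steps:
N(F) = 5 + F
B = -109
C(h, I) = I² - 181*h (C(h, I) = -181*h + I² = I² - 181*h)
v = 32349 (v = 12584 + ((5 + 1)² - 181*(-109)) = 12584 + (6² + 19729) = 12584 + (36 + 19729) = 12584 + 19765 = 32349)
v/(-24160) = 32349/(-24160) = 32349*(-1/24160) = -32349/24160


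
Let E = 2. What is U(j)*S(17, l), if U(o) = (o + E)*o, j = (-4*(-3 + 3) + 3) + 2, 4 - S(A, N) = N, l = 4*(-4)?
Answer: 700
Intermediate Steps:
l = -16
S(A, N) = 4 - N
j = 5 (j = (-4*0 + 3) + 2 = (0 + 3) + 2 = 3 + 2 = 5)
U(o) = o*(2 + o) (U(o) = (o + 2)*o = (2 + o)*o = o*(2 + o))
U(j)*S(17, l) = (5*(2 + 5))*(4 - 1*(-16)) = (5*7)*(4 + 16) = 35*20 = 700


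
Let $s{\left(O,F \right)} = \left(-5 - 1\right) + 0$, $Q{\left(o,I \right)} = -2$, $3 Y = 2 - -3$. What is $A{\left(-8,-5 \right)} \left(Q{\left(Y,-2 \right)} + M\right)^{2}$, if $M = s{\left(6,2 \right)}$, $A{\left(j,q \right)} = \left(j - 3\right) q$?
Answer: $3520$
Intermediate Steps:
$Y = \frac{5}{3}$ ($Y = \frac{2 - -3}{3} = \frac{2 + 3}{3} = \frac{1}{3} \cdot 5 = \frac{5}{3} \approx 1.6667$)
$s{\left(O,F \right)} = -6$ ($s{\left(O,F \right)} = -6 + 0 = -6$)
$A{\left(j,q \right)} = q \left(-3 + j\right)$ ($A{\left(j,q \right)} = \left(-3 + j\right) q = q \left(-3 + j\right)$)
$M = -6$
$A{\left(-8,-5 \right)} \left(Q{\left(Y,-2 \right)} + M\right)^{2} = - 5 \left(-3 - 8\right) \left(-2 - 6\right)^{2} = \left(-5\right) \left(-11\right) \left(-8\right)^{2} = 55 \cdot 64 = 3520$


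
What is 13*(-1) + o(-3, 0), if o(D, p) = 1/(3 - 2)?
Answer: -12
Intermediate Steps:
o(D, p) = 1 (o(D, p) = 1/1 = 1)
13*(-1) + o(-3, 0) = 13*(-1) + 1 = -13 + 1 = -12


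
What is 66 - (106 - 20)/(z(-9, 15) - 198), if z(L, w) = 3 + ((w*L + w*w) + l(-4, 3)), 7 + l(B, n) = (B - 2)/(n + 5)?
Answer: 30110/451 ≈ 66.763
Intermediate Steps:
l(B, n) = -7 + (-2 + B)/(5 + n) (l(B, n) = -7 + (B - 2)/(n + 5) = -7 + (-2 + B)/(5 + n))
z(L, w) = -19/4 + w**2 + L*w (z(L, w) = 3 + ((w*L + w*w) + (-37 - 4 - 7*3)/(5 + 3)) = 3 + ((L*w + w**2) + (-37 - 4 - 21)/8) = 3 + ((w**2 + L*w) + (1/8)*(-62)) = 3 + ((w**2 + L*w) - 31/4) = 3 + (-31/4 + w**2 + L*w) = -19/4 + w**2 + L*w)
66 - (106 - 20)/(z(-9, 15) - 198) = 66 - (106 - 20)/((-19/4 + 15**2 - 9*15) - 198) = 66 - 86/((-19/4 + 225 - 135) - 198) = 66 - 86/(341/4 - 198) = 66 - 86/(-451/4) = 66 - 86*(-4)/451 = 66 - 1*(-344/451) = 66 + 344/451 = 30110/451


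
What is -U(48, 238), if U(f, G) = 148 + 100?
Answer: -248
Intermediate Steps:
U(f, G) = 248
-U(48, 238) = -1*248 = -248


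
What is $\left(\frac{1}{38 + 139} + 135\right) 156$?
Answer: $\frac{1242592}{59} \approx 21061.0$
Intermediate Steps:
$\left(\frac{1}{38 + 139} + 135\right) 156 = \left(\frac{1}{177} + 135\right) 156 = \frac{23896}{177} \cdot 156 = \frac{1242592}{59}$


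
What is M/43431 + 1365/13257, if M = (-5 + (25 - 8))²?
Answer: 6799147/63973863 ≈ 0.10628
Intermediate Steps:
M = 144 (M = (-5 + 17)² = 12² = 144)
M/43431 + 1365/13257 = 144/43431 + 1365/13257 = 144*(1/43431) + 1365*(1/13257) = 48/14477 + 455/4419 = 6799147/63973863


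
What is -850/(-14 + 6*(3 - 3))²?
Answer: -425/98 ≈ -4.3367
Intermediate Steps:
-850/(-14 + 6*(3 - 3))² = -850/(-14 + 6*0)² = -850/(-14 + 0)² = -850/((-14)²) = -850/196 = -850*1/196 = -425/98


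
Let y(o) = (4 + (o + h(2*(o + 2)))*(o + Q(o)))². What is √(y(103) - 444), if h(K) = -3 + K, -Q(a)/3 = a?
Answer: 2*√1019397073 ≈ 63856.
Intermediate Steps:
Q(a) = -3*a
y(o) = (4 - 2*o*(1 + 3*o))² (y(o) = (4 + (o + (-3 + 2*(o + 2)))*(o - 3*o))² = (4 + (o + (-3 + 2*(2 + o)))*(-2*o))² = (4 + (o + (-3 + (4 + 2*o)))*(-2*o))² = (4 + (o + (1 + 2*o))*(-2*o))² = (4 + (1 + 3*o)*(-2*o))² = (4 - 2*o*(1 + 3*o))²)
√(y(103) - 444) = √(4*(2 - 1*103 - 3*103²)² - 444) = √(4*(2 - 103 - 3*10609)² - 444) = √(4*(2 - 103 - 31827)² - 444) = √(4*(-31928)² - 444) = √(4*1019397184 - 444) = √(4077588736 - 444) = √4077588292 = 2*√1019397073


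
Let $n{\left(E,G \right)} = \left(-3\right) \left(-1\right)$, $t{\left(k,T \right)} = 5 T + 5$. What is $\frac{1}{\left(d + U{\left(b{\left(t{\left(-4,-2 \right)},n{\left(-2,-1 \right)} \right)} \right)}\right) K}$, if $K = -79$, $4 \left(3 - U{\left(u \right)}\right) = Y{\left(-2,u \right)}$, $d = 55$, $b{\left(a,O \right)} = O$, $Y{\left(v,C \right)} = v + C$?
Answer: $- \frac{4}{18249} \approx -0.00021919$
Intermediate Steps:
$t{\left(k,T \right)} = 5 + 5 T$
$n{\left(E,G \right)} = 3$
$Y{\left(v,C \right)} = C + v$
$U{\left(u \right)} = \frac{7}{2} - \frac{u}{4}$ ($U{\left(u \right)} = 3 - \frac{u - 2}{4} = 3 - \frac{-2 + u}{4} = 3 - \left(- \frac{1}{2} + \frac{u}{4}\right) = \frac{7}{2} - \frac{u}{4}$)
$\frac{1}{\left(d + U{\left(b{\left(t{\left(-4,-2 \right)},n{\left(-2,-1 \right)} \right)} \right)}\right) K} = \frac{1}{\left(55 + \left(\frac{7}{2} - \frac{3}{4}\right)\right) \left(-79\right)} = \frac{1}{\left(55 + \frac{11}{4}\right) \left(-79\right)} = \frac{1}{\frac{231}{4} \left(-79\right)} = \frac{1}{- \frac{18249}{4}} = - \frac{4}{18249}$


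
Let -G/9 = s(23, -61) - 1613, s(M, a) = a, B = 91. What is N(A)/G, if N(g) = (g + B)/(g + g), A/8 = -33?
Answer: 173/7954848 ≈ 2.1748e-5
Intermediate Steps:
A = -264 (A = 8*(-33) = -264)
N(g) = (91 + g)/(2*g) (N(g) = (g + 91)/(g + g) = (91 + g)/((2*g)) = (91 + g)*(1/(2*g)) = (91 + g)/(2*g))
G = 15066 (G = -9*(-61 - 1613) = -9*(-1674) = 15066)
N(A)/G = ((½)*(91 - 264)/(-264))/15066 = ((½)*(-1/264)*(-173))*(1/15066) = (173/528)*(1/15066) = 173/7954848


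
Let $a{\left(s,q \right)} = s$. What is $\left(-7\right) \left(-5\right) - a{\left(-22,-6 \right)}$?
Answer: $57$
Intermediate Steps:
$\left(-7\right) \left(-5\right) - a{\left(-22,-6 \right)} = \left(-7\right) \left(-5\right) - -22 = 35 + 22 = 57$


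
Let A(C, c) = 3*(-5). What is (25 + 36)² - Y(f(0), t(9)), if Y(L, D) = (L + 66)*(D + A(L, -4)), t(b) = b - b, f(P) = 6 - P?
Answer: 4801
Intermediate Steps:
t(b) = 0
A(C, c) = -15
Y(L, D) = (-15 + D)*(66 + L) (Y(L, D) = (L + 66)*(D - 15) = (66 + L)*(-15 + D) = (-15 + D)*(66 + L))
(25 + 36)² - Y(f(0), t(9)) = (25 + 36)² - (-990 - 15*(6 - 1*0) + 66*0 + 0*(6 - 1*0)) = 61² - (-990 - 15*(6 + 0) + 0 + 0*(6 + 0)) = 3721 - (-990 - 15*6 + 0 + 0*6) = 3721 - (-990 - 90 + 0 + 0) = 3721 - 1*(-1080) = 3721 + 1080 = 4801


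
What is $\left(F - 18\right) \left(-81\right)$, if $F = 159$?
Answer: $-11421$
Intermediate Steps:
$\left(F - 18\right) \left(-81\right) = \left(159 - 18\right) \left(-81\right) = 141 \left(-81\right) = -11421$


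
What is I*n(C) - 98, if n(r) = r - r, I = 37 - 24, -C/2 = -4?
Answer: -98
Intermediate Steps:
C = 8 (C = -2*(-4) = 8)
I = 13
n(r) = 0
I*n(C) - 98 = 13*0 - 98 = 0 - 98 = -98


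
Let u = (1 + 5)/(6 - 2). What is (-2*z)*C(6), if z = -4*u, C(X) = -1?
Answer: -12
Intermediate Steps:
u = 3/2 (u = 6/4 = 6*(1/4) = 3/2 ≈ 1.5000)
z = -6 (z = -4*3/2 = -6)
(-2*z)*C(6) = -2*(-6)*(-1) = 12*(-1) = -12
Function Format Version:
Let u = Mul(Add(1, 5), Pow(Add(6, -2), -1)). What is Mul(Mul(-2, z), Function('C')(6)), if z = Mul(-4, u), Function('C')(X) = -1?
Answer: -12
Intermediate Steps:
u = Rational(3, 2) (u = Mul(6, Pow(4, -1)) = Mul(6, Rational(1, 4)) = Rational(3, 2) ≈ 1.5000)
z = -6 (z = Mul(-4, Rational(3, 2)) = -6)
Mul(Mul(-2, z), Function('C')(6)) = Mul(Mul(-2, -6), -1) = Mul(12, -1) = -12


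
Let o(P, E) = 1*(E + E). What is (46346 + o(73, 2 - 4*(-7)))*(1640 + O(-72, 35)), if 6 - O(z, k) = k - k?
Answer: 76384276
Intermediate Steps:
O(z, k) = 6 (O(z, k) = 6 - (k - k) = 6 - 1*0 = 6 + 0 = 6)
o(P, E) = 2*E (o(P, E) = 1*(2*E) = 2*E)
(46346 + o(73, 2 - 4*(-7)))*(1640 + O(-72, 35)) = (46346 + 2*(2 - 4*(-7)))*(1640 + 6) = (46346 + 2*(2 + 28))*1646 = (46346 + 2*30)*1646 = (46346 + 60)*1646 = 46406*1646 = 76384276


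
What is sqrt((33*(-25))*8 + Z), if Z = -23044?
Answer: 2*I*sqrt(7411) ≈ 172.17*I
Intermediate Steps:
sqrt((33*(-25))*8 + Z) = sqrt((33*(-25))*8 - 23044) = sqrt(-825*8 - 23044) = sqrt(-6600 - 23044) = sqrt(-29644) = 2*I*sqrt(7411)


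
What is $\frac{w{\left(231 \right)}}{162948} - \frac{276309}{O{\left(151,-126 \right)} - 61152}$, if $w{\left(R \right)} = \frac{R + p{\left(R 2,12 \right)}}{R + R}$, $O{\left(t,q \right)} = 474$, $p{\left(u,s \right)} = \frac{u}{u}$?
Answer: $\frac{288904188665}{63443885274} \approx 4.5537$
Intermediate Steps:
$p{\left(u,s \right)} = 1$
$w{\left(R \right)} = \frac{1 + R}{2 R}$ ($w{\left(R \right)} = \frac{R + 1}{R + R} = \frac{1 + R}{2 R}$)
$\frac{w{\left(231 \right)}}{162948} - \frac{276309}{O{\left(151,-126 \right)} - 61152} = \frac{\frac{1}{2} \cdot \frac{1}{231} \left(1 + 231\right)}{162948} - \frac{276309}{474 - 61152} = \frac{1}{2} \cdot \frac{1}{231} \cdot 232 \cdot \frac{1}{162948} - \frac{276309}{-60678} = \frac{116}{231} \cdot \frac{1}{162948} - - \frac{30701}{6742} = \frac{29}{9410247} + \frac{30701}{6742} = \frac{288904188665}{63443885274}$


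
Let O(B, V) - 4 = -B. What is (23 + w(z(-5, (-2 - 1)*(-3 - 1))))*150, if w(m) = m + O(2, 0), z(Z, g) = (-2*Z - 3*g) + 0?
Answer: -150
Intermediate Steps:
O(B, V) = 4 - B
z(Z, g) = -3*g - 2*Z (z(Z, g) = (-3*g - 2*Z) + 0 = -3*g - 2*Z)
w(m) = 2 + m (w(m) = m + (4 - 1*2) = m + (4 - 2) = m + 2 = 2 + m)
(23 + w(z(-5, (-2 - 1)*(-3 - 1))))*150 = (23 + (2 + (-3*(-2 - 1)*(-3 - 1) - 2*(-5))))*150 = (23 + (2 + (-(-9)*(-4) + 10)))*150 = (23 + (2 + (-3*12 + 10)))*150 = (23 + (2 + (-36 + 10)))*150 = (23 + (2 - 26))*150 = (23 - 24)*150 = -1*150 = -150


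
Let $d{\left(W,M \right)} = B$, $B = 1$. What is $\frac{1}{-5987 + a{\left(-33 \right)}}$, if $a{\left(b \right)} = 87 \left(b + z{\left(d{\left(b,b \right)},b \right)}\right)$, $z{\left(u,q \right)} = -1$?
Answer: $- \frac{1}{8945} \approx -0.00011179$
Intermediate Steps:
$d{\left(W,M \right)} = 1$
$a{\left(b \right)} = -87 + 87 b$ ($a{\left(b \right)} = 87 \left(b - 1\right) = 87 \left(-1 + b\right) = -87 + 87 b$)
$\frac{1}{-5987 + a{\left(-33 \right)}} = \frac{1}{-5987 + \left(-87 + 87 \left(-33\right)\right)} = \frac{1}{-5987 - 2958} = \frac{1}{-8945} = - \frac{1}{8945}$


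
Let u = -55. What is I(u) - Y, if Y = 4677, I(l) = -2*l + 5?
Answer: -4562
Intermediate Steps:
I(l) = 5 - 2*l
I(u) - Y = (5 - 2*(-55)) - 1*4677 = (5 + 110) - 4677 = 115 - 4677 = -4562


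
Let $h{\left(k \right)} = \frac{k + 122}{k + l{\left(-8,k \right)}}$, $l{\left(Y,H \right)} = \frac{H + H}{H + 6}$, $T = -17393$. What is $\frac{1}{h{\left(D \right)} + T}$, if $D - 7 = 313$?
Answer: $- \frac{26240}{456356297} \approx -5.7499 \cdot 10^{-5}$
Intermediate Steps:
$D = 320$ ($D = 7 + 313 = 320$)
$l{\left(Y,H \right)} = \frac{2 H}{6 + H}$
$h{\left(k \right)} = \frac{122 + k}{k + \frac{2 k}{6 + k}}$ ($h{\left(k \right)} = \frac{k + 122}{k + \frac{2 k}{6 + k}} = \frac{122 + k}{k + \frac{2 k}{6 + k}}$)
$\frac{1}{h{\left(D \right)} + T} = \frac{1}{\frac{\left(6 + 320\right) \left(122 + 320\right)}{320 \left(8 + 320\right)} - 17393} = \frac{1}{\frac{1}{320} \cdot \frac{1}{328} \cdot 326 \cdot 442 - 17393} = \frac{1}{\frac{36023}{26240} - 17393} = \frac{1}{- \frac{456356297}{26240}} = - \frac{26240}{456356297}$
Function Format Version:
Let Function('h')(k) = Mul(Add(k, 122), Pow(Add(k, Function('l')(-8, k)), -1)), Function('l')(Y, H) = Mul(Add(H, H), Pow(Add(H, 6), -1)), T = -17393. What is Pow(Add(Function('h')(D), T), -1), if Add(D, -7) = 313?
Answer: Rational(-26240, 456356297) ≈ -5.7499e-5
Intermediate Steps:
D = 320 (D = Add(7, 313) = 320)
Function('l')(Y, H) = Mul(2, H, Pow(Add(6, H), -1)) (Function('l')(Y, H) = Mul(Mul(2, H), Pow(Add(6, H), -1)) = Mul(2, H, Pow(Add(6, H), -1)))
Function('h')(k) = Mul(Pow(Add(k, Mul(2, k, Pow(Add(6, k), -1))), -1), Add(122, k)) (Function('h')(k) = Mul(Add(k, 122), Pow(Add(k, Mul(2, k, Pow(Add(6, k), -1))), -1)) = Mul(Add(122, k), Pow(Add(k, Mul(2, k, Pow(Add(6, k), -1))), -1)) = Mul(Pow(Add(k, Mul(2, k, Pow(Add(6, k), -1))), -1), Add(122, k)))
Pow(Add(Function('h')(D), T), -1) = Pow(Add(Mul(Pow(320, -1), Pow(Add(8, 320), -1), Add(6, 320), Add(122, 320)), -17393), -1) = Pow(Add(Mul(Rational(1, 320), Pow(328, -1), 326, 442), -17393), -1) = Pow(Add(Mul(Rational(1, 320), Rational(1, 328), 326, 442), -17393), -1) = Pow(Add(Rational(36023, 26240), -17393), -1) = Pow(Rational(-456356297, 26240), -1) = Rational(-26240, 456356297)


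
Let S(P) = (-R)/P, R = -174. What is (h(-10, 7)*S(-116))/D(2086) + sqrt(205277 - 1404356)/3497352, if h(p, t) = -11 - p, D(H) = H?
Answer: 3/4172 + 7*I*sqrt(2719)/1165784 ≈ 0.00071908 + 0.0003131*I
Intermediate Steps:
S(P) = 174/P (S(P) = (-1*(-174))/P = 174/P)
(h(-10, 7)*S(-116))/D(2086) + sqrt(205277 - 1404356)/3497352 = ((-11 - 1*(-10))*(174/(-116)))/2086 + sqrt(205277 - 1404356)/3497352 = ((-11 + 10)*(174*(-1/116)))*(1/2086) + sqrt(-1199079)*(1/3497352) = -1*(-3/2)*(1/2086) + (21*I*sqrt(2719))*(1/3497352) = (3/2)*(1/2086) + 7*I*sqrt(2719)/1165784 = 3/4172 + 7*I*sqrt(2719)/1165784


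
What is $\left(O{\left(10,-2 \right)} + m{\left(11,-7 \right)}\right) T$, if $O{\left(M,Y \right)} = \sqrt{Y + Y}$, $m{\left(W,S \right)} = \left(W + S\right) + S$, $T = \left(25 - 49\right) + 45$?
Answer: $-63 + 42 i \approx -63.0 + 42.0 i$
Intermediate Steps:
$T = 21$ ($T = -24 + 45 = 21$)
$m{\left(W,S \right)} = W + 2 S$ ($m{\left(W,S \right)} = \left(S + W\right) + S = W + 2 S$)
$O{\left(M,Y \right)} = \sqrt{2} \sqrt{Y}$ ($O{\left(M,Y \right)} = \sqrt{2 Y} = \sqrt{2} \sqrt{Y}$)
$\left(O{\left(10,-2 \right)} + m{\left(11,-7 \right)}\right) T = \left(\sqrt{2} \sqrt{-2} + \left(11 + 2 \left(-7\right)\right)\right) 21 = \left(\sqrt{2} i \sqrt{2} + \left(11 - 14\right)\right) 21 = \left(2 i - 3\right) 21 = \left(-3 + 2 i\right) 21 = -63 + 42 i$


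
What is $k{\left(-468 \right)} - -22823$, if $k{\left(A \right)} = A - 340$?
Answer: $22015$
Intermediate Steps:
$k{\left(A \right)} = -340 + A$ ($k{\left(A \right)} = A - 340 = -340 + A$)
$k{\left(-468 \right)} - -22823 = \left(-340 - 468\right) - -22823 = -808 + 22823 = 22015$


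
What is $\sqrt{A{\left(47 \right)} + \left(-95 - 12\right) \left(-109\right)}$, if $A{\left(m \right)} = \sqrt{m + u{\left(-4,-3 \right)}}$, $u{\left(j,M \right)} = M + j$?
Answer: $\sqrt{11663 + 2 \sqrt{10}} \approx 108.02$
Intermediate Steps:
$A{\left(m \right)} = \sqrt{-7 + m}$ ($A{\left(m \right)} = \sqrt{m - 7} = \sqrt{-7 + m}$)
$\sqrt{A{\left(47 \right)} + \left(-95 - 12\right) \left(-109\right)} = \sqrt{\sqrt{-7 + 47} + \left(-95 - 12\right) \left(-109\right)} = \sqrt{\sqrt{40} - -11663} = \sqrt{2 \sqrt{10} + 11663} = \sqrt{11663 + 2 \sqrt{10}}$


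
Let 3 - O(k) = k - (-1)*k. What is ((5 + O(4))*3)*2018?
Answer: 0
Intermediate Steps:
O(k) = 3 - 2*k (O(k) = 3 - (k - (-1)*k) = 3 - (k + k) = 3 - 2*k)
((5 + O(4))*3)*2018 = ((5 + (3 - 2*4))*3)*2018 = ((5 + (3 - 8))*3)*2018 = ((5 - 5)*3)*2018 = (0*3)*2018 = 0*2018 = 0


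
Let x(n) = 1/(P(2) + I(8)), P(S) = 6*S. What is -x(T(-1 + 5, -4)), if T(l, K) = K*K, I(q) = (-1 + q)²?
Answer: -1/61 ≈ -0.016393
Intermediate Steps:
T(l, K) = K²
x(n) = 1/61 (x(n) = 1/(6*2 + (-1 + 8)²) = 1/(12 + 7²) = 1/(12 + 49) = 1/61)
-x(T(-1 + 5, -4)) = -1*1/61 = -1/61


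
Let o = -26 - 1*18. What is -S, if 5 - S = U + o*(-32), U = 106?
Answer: 1509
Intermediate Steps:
o = -44 (o = -26 - 18 = -44)
S = -1509 (S = 5 - (106 - 44*(-32)) = 5 - (106 + 1408) = 5 - 1*1514 = 5 - 1514 = -1509)
-S = -1*(-1509) = 1509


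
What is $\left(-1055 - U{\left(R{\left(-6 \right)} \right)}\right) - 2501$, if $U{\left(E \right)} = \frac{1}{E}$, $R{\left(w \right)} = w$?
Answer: $- \frac{21335}{6} \approx -3555.8$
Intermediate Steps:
$\left(-1055 - U{\left(R{\left(-6 \right)} \right)}\right) - 2501 = \left(-1055 - \frac{1}{-6}\right) - 2501 = \left(-1055 - - \frac{1}{6}\right) - 2501 = \left(-1055 + \frac{1}{6}\right) - 2501 = - \frac{6329}{6} - 2501 = - \frac{21335}{6}$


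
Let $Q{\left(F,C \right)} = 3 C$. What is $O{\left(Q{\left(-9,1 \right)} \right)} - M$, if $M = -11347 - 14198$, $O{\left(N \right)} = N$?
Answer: $25548$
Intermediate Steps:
$M = -25545$
$O{\left(Q{\left(-9,1 \right)} \right)} - M = 3 \cdot 1 - -25545 = 3 + 25545 = 25548$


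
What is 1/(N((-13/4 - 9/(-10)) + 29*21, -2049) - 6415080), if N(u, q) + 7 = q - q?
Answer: -1/6415087 ≈ -1.5588e-7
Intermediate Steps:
N(u, q) = -7 (N(u, q) = -7 + (q - q) = -7 + 0 = -7)
1/(N((-13/4 - 9/(-10)) + 29*21, -2049) - 6415080) = 1/(-7 - 6415080) = 1/(-6415087) = -1/6415087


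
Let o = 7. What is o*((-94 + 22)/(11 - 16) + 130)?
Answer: 5054/5 ≈ 1010.8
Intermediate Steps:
o*((-94 + 22)/(11 - 16) + 130) = 7*((-94 + 22)/(11 - 16) + 130) = 7*(-72/(-5) + 130) = 7*(-72*(-⅕) + 130) = 7*(72/5 + 130) = 7*(722/5) = 5054/5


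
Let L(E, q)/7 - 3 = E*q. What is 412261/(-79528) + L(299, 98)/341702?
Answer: -62278215971/13587438328 ≈ -4.5835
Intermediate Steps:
L(E, q) = 21 + 7*E*q (L(E, q) = 21 + 7*(E*q) = 21 + 7*E*q)
412261/(-79528) + L(299, 98)/341702 = 412261/(-79528) + (21 + 7*299*98)/341702 = 412261*(-1/79528) + (21 + 205114)*(1/341702) = -412261/79528 + 205135*(1/341702) = -412261/79528 + 205135/341702 = -62278215971/13587438328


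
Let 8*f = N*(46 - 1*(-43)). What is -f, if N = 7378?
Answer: -328321/4 ≈ -82080.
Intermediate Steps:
f = 328321/4 (f = (7378*(46 - 1*(-43)))/8 = (7378*(46 + 43))/8 = (7378*89)/8 = (⅛)*656642 = 328321/4 ≈ 82080.)
-f = -1*328321/4 = -328321/4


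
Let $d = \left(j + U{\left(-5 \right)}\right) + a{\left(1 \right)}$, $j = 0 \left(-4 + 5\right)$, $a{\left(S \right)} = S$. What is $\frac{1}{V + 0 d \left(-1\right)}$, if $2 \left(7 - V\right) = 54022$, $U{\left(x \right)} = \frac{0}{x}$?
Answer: $- \frac{1}{27004} \approx -3.7032 \cdot 10^{-5}$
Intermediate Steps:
$U{\left(x \right)} = 0$
$V = -27004$ ($V = 7 - 27011 = -27004$)
$j = 0$ ($j = 0 \cdot 1 = 0$)
$d = 1$ ($d = \left(0 + 0\right) + 1 = 0 + 1 = 1$)
$\frac{1}{V + 0 d \left(-1\right)} = \frac{1}{-27004 + 0 \cdot 1 \left(-1\right)} = \frac{1}{-27004 + 0 \left(-1\right)} = \frac{1}{-27004 + 0} = \frac{1}{-27004} = - \frac{1}{27004}$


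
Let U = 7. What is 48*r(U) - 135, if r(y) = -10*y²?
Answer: -23655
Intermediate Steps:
48*r(U) - 135 = 48*(-10*7²) - 135 = 48*(-10*49) - 135 = 48*(-490) - 135 = -23520 - 135 = -23655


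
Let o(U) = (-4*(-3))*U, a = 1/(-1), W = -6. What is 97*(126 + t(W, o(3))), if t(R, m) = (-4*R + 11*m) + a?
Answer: 52865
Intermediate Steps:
a = -1 (a = 1*(-1) = -1)
o(U) = 12*U
t(R, m) = -1 - 4*R + 11*m (t(R, m) = (-4*R + 11*m) - 1 = -1 - 4*R + 11*m)
97*(126 + t(W, o(3))) = 97*(126 + (-1 - 4*(-6) + 11*(12*3))) = 97*(126 + (-1 + 24 + 11*36)) = 97*(126 + (-1 + 24 + 396)) = 97*(126 + 419) = 97*545 = 52865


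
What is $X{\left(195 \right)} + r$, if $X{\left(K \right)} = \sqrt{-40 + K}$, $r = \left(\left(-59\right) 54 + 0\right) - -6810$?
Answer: $3624 + \sqrt{155} \approx 3636.4$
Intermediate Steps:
$r = 3624$ ($r = \left(-3186 + 0\right) + \left(-1536 + 8346\right) = -3186 + 6810 = 3624$)
$X{\left(195 \right)} + r = \sqrt{-40 + 195} + 3624 = \sqrt{155} + 3624 = 3624 + \sqrt{155}$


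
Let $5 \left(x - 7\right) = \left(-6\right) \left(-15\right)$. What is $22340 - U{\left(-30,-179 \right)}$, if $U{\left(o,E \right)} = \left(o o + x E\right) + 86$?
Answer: $25829$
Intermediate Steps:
$x = 25$ ($x = 7 + \frac{\left(-6\right) \left(-15\right)}{5} = 7 + \frac{1}{5} \cdot 90 = 7 + 18 = 25$)
$U{\left(o,E \right)} = 86 + o^{2} + 25 E$ ($U{\left(o,E \right)} = \left(o o + 25 E\right) + 86 = \left(o^{2} + 25 E\right) + 86 = 86 + o^{2} + 25 E$)
$22340 - U{\left(-30,-179 \right)} = 22340 - \left(86 + \left(-30\right)^{2} + 25 \left(-179\right)\right) = 22340 - \left(86 + 900 - 4475\right) = 22340 - -3489 = 22340 + 3489 = 25829$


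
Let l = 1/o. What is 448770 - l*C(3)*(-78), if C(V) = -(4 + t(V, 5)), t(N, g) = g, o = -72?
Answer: 1795119/4 ≈ 4.4878e+5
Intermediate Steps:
C(V) = -9 (C(V) = -(4 + 5) = -1*9 = -9)
l = -1/72 (l = 1/(-72) = -1/72 ≈ -0.013889)
448770 - l*C(3)*(-78) = 448770 - (-1/72*(-9))*(-78) = 448770 - (-78)/8 = 448770 - 1*(-39/4) = 448770 + 39/4 = 1795119/4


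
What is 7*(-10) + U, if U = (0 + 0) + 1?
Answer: -69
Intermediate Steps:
U = 1 (U = 0 + 1 = 1)
7*(-10) + U = 7*(-10) + 1 = -70 + 1 = -69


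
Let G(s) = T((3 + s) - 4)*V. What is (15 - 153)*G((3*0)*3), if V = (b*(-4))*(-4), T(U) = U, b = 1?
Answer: 2208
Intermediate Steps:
V = 16 (V = (1*(-4))*(-4) = -4*(-4) = 16)
G(s) = -16 + 16*s (G(s) = ((3 + s) - 4)*16 = (-1 + s)*16 = -16 + 16*s)
(15 - 153)*G((3*0)*3) = (15 - 153)*(-16 + 16*((3*0)*3)) = -138*(-16 + 16*(0*3)) = -138*(-16 + 16*0) = -138*(-16 + 0) = -138*(-16) = 2208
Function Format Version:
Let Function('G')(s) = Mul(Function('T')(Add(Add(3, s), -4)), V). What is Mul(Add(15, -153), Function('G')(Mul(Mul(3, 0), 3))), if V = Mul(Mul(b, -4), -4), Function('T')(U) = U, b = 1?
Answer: 2208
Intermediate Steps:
V = 16 (V = Mul(Mul(1, -4), -4) = Mul(-4, -4) = 16)
Function('G')(s) = Add(-16, Mul(16, s)) (Function('G')(s) = Mul(Add(Add(3, s), -4), 16) = Mul(Add(-1, s), 16) = Add(-16, Mul(16, s)))
Mul(Add(15, -153), Function('G')(Mul(Mul(3, 0), 3))) = Mul(Add(15, -153), Add(-16, Mul(16, Mul(Mul(3, 0), 3)))) = Mul(-138, Add(-16, Mul(16, Mul(0, 3)))) = Mul(-138, Add(-16, Mul(16, 0))) = Mul(-138, Add(-16, 0)) = Mul(-138, -16) = 2208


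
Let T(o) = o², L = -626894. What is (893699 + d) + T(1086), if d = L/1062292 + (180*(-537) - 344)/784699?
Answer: 864044418306938093/416789735054 ≈ 2.0731e+6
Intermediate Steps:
d = -297484834037/416789735054 (d = -626894/1062292 + (180*(-537) - 344)/784699 = -626894*1/1062292 + (-96660 - 344)*(1/784699) = -313447/531146 - 97004*1/784699 = -313447/531146 - 97004/784699 = -297484834037/416789735054 ≈ -0.71375)
(893699 + d) + T(1086) = (893699 - 297484834037/416789735054) + 1086² = 372484271943190709/416789735054 + 1179396 = 864044418306938093/416789735054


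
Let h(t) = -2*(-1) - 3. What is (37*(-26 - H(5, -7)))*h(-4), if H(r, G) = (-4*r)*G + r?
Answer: 6327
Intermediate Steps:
H(r, G) = r - 4*G*r (H(r, G) = -4*G*r + r = r - 4*G*r)
h(t) = -1 (h(t) = 2 - 3 = -1)
(37*(-26 - H(5, -7)))*h(-4) = (37*(-26 - 5*(1 - 4*(-7))))*(-1) = (37*(-26 - 5*(1 + 28)))*(-1) = (37*(-26 - 5*29))*(-1) = (37*(-26 - 1*145))*(-1) = (37*(-26 - 145))*(-1) = (37*(-171))*(-1) = -6327*(-1) = 6327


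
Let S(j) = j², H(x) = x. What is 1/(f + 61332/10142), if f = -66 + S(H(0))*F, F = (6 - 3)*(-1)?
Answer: -5071/304020 ≈ -0.016680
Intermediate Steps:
F = -3 (F = 3*(-1) = -3)
f = -66 (f = -66 + 0²*(-3) = -66 + 0*(-3) = -66 + 0 = -66)
1/(f + 61332/10142) = 1/(-66 + 61332/10142) = 1/(-66 + 61332*(1/10142)) = 1/(-66 + 30666/5071) = 1/(-304020/5071) = -5071/304020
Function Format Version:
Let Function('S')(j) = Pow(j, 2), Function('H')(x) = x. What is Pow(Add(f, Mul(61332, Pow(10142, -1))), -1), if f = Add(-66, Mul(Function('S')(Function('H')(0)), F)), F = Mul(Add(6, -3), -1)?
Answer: Rational(-5071, 304020) ≈ -0.016680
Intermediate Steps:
F = -3 (F = Mul(3, -1) = -3)
f = -66 (f = Add(-66, Mul(Pow(0, 2), -3)) = Add(-66, Mul(0, -3)) = Add(-66, 0) = -66)
Pow(Add(f, Mul(61332, Pow(10142, -1))), -1) = Pow(Add(-66, Mul(61332, Pow(10142, -1))), -1) = Pow(Add(-66, Mul(61332, Rational(1, 10142))), -1) = Pow(Add(-66, Rational(30666, 5071)), -1) = Pow(Rational(-304020, 5071), -1) = Rational(-5071, 304020)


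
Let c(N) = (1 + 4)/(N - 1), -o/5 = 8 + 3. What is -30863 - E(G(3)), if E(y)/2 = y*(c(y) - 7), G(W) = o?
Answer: -885999/28 ≈ -31643.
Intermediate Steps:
o = -55 (o = -5*(8 + 3) = -5*11 = -55)
G(W) = -55
c(N) = 5/(-1 + N)
E(y) = 2*y*(-7 + 5/(-1 + y)) (E(y) = 2*(y*(5/(-1 + y) - 7)) = 2*(y*(-7 + 5/(-1 + y))) = 2*y*(-7 + 5/(-1 + y)))
-30863 - E(G(3)) = -30863 - 2*(-55)*(12 - 7*(-55))/(-1 - 55) = -30863 - 2*(-55)*(12 + 385)/(-56) = -30863 - 2*(-55)*(-1)*397/56 = -30863 - 1*21835/28 = -30863 - 21835/28 = -885999/28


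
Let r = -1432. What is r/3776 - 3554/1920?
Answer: -126323/56640 ≈ -2.2303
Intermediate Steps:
r/3776 - 3554/1920 = -1432/3776 - 3554/1920 = -1432*1/3776 - 3554*1/1920 = -179/472 - 1777/960 = -126323/56640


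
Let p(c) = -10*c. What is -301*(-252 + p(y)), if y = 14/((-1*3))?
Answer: 185416/3 ≈ 61805.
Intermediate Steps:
y = -14/3 (y = 14/(-3) = 14*(-⅓) = -14/3 ≈ -4.6667)
-301*(-252 + p(y)) = -301*(-252 - 10*(-14/3)) = -301*(-252 + 140/3) = -301*(-616/3) = 185416/3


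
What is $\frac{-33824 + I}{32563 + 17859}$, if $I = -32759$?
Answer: $- \frac{66583}{50422} \approx -1.3205$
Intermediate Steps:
$\frac{-33824 + I}{32563 + 17859} = \frac{-33824 - 32759}{32563 + 17859} = - \frac{66583}{50422}$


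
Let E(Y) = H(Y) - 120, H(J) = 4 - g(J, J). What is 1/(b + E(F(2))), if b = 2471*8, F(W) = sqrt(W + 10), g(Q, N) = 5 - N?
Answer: 6549/128668199 - 2*sqrt(3)/386004597 ≈ 5.0889e-5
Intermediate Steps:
F(W) = sqrt(10 + W)
b = 19768
H(J) = -1 + J (H(J) = 4 - (5 - J) = 4 + (-5 + J) = -1 + J)
E(Y) = -121 + Y (E(Y) = (-1 + Y) - 120 = -121 + Y)
1/(b + E(F(2))) = 1/(19768 + (-121 + sqrt(10 + 2))) = 1/(19768 + (-121 + sqrt(12))) = 1/(19768 + (-121 + 2*sqrt(3))) = 1/(19647 + 2*sqrt(3))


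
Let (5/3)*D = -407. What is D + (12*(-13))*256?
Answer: -200901/5 ≈ -40180.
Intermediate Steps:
D = -1221/5 (D = (⅗)*(-407) = -1221/5 ≈ -244.20)
D + (12*(-13))*256 = -1221/5 + (12*(-13))*256 = -1221/5 - 156*256 = -1221/5 - 39936 = -200901/5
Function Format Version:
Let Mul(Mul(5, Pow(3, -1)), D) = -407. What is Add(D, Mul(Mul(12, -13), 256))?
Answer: Rational(-200901, 5) ≈ -40180.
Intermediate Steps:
D = Rational(-1221, 5) (D = Mul(Rational(3, 5), -407) = Rational(-1221, 5) ≈ -244.20)
Add(D, Mul(Mul(12, -13), 256)) = Add(Rational(-1221, 5), Mul(Mul(12, -13), 256)) = Add(Rational(-1221, 5), Mul(-156, 256)) = Add(Rational(-1221, 5), -39936) = Rational(-200901, 5)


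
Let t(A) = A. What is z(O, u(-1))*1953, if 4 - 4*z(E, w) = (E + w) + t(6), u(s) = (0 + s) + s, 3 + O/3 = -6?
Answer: 52731/4 ≈ 13183.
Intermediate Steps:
O = -27 (O = -9 + 3*(-6) = -9 - 18 = -27)
u(s) = 2*s (u(s) = s + s = 2*s)
z(E, w) = -1/2 - E/4 - w/4 (z(E, w) = 1 - ((E + w) + 6)/4 = 1 - (6 + E + w)/4 = 1 + (-3/2 - E/4 - w/4) = -1/2 - E/4 - w/4)
z(O, u(-1))*1953 = (-1/2 - 1/4*(-27) - (-1)/2)*1953 = (-1/2 + 27/4 - 1/4*(-2))*1953 = (-1/2 + 27/4 + 1/2)*1953 = (27/4)*1953 = 52731/4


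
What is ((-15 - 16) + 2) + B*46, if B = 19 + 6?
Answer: 1121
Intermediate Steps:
B = 25
((-15 - 16) + 2) + B*46 = ((-15 - 16) + 2) + 25*46 = (-31 + 2) + 1150 = -29 + 1150 = 1121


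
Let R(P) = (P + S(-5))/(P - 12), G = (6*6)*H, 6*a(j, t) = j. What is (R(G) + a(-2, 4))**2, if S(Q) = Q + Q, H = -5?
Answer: 441/1024 ≈ 0.43066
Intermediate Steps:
a(j, t) = j/6
G = -180 (G = (6*6)*(-5) = 36*(-5) = -180)
S(Q) = 2*Q
R(P) = (-10 + P)/(-12 + P) (R(P) = (P + 2*(-5))/(P - 12) = (P - 10)/(-12 + P) = (-10 + P)/(-12 + P))
(R(G) + a(-2, 4))**2 = ((-10 - 180)/(-12 - 180) + (1/6)*(-2))**2 = (-190/(-192) - 1/3)**2 = (-1/192*(-190) - 1/3)**2 = (95/96 - 1/3)**2 = (21/32)**2 = 441/1024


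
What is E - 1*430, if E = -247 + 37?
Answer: -640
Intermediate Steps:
E = -210
E - 1*430 = -210 - 1*430 = -210 - 430 = -640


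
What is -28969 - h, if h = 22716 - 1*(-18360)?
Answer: -70045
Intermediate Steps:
h = 41076 (h = 22716 + 18360 = 41076)
-28969 - h = -28969 - 1*41076 = -28969 - 41076 = -70045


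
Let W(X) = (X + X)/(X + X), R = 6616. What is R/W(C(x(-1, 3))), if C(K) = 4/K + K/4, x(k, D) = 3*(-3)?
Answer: 6616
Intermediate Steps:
x(k, D) = -9
C(K) = 4/K + K/4 (C(K) = 4/K + K*(1/4) = 4/K + K/4)
W(X) = 1 (W(X) = (2*X)/((2*X)) = (2*X)*(1/(2*X)) = 1)
R/W(C(x(-1, 3))) = 6616/1 = 6616*1 = 6616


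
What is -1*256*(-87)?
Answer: 22272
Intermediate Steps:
-1*256*(-87) = -256*(-87) = 22272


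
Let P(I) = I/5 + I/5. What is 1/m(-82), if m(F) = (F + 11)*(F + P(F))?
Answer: 5/40754 ≈ 0.00012269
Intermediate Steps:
P(I) = 2*I/5 (P(I) = I*(⅕) + I*(⅕) = I/5 + I/5 = 2*I/5)
m(F) = 7*F*(11 + F)/5 (m(F) = (F + 11)*(F + 2*F/5) = (11 + F)*(7*F/5) = 7*F*(11 + F)/5)
1/m(-82) = 1/((7/5)*(-82)*(11 - 82)) = 1/((7/5)*(-82)*(-71)) = 1/(40754/5) = 5/40754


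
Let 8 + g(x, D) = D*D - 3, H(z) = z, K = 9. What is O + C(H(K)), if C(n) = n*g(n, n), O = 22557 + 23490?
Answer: 46677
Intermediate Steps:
O = 46047
g(x, D) = -11 + D² (g(x, D) = -8 + (D*D - 3) = -8 + (D² - 3) = -8 + (-3 + D²) = -11 + D²)
C(n) = n*(-11 + n²)
O + C(H(K)) = 46047 + 9*(-11 + 9²) = 46047 + 9*(-11 + 81) = 46047 + 9*70 = 46047 + 630 = 46677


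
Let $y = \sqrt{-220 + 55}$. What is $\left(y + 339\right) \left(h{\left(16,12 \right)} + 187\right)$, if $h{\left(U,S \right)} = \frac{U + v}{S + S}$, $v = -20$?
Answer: $\frac{126673}{2} + \frac{1121 i \sqrt{165}}{6} \approx 63337.0 + 2399.9 i$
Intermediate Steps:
$y = i \sqrt{165}$ ($y = \sqrt{-165} = i \sqrt{165} \approx 12.845 i$)
$h{\left(U,S \right)} = \frac{-20 + U}{2 S}$ ($h{\left(U,S \right)} = \frac{U - 20}{S + S} = \frac{-20 + U}{2 S}$)
$\left(y + 339\right) \left(h{\left(16,12 \right)} + 187\right) = \left(i \sqrt{165} + 339\right) \left(\frac{-20 + 16}{2 \cdot 12} + 187\right) = \left(339 + i \sqrt{165}\right) \left(\frac{1}{2} \cdot \frac{1}{12} \left(-4\right) + 187\right) = \left(339 + i \sqrt{165}\right) \left(- \frac{1}{6} + 187\right) = \left(339 + i \sqrt{165}\right) \frac{1121}{6} = \frac{126673}{2} + \frac{1121 i \sqrt{165}}{6}$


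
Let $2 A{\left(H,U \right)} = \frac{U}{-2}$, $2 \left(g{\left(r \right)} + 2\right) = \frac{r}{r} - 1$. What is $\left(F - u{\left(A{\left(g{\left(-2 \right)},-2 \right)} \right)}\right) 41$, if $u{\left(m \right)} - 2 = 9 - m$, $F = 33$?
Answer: $\frac{1845}{2} \approx 922.5$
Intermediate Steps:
$g{\left(r \right)} = -2$ ($g{\left(r \right)} = -2 + \frac{\frac{r}{r} - 1}{2} = -2 + \frac{1 - 1}{2} = -2 + \frac{1}{2} \cdot 0 = -2 + 0 = -2$)
$A{\left(H,U \right)} = - \frac{U}{4}$ ($A{\left(H,U \right)} = \frac{U \frac{1}{-2}}{2} = \frac{U \left(- \frac{1}{2}\right)}{2} = \frac{\left(- \frac{1}{2}\right) U}{2} = - \frac{U}{4}$)
$u{\left(m \right)} = 11 - m$ ($u{\left(m \right)} = 2 - \left(-9 + m\right) = 11 - m$)
$\left(F - u{\left(A{\left(g{\left(-2 \right)},-2 \right)} \right)}\right) 41 = \left(33 - \left(11 - \left(- \frac{1}{4}\right) \left(-2\right)\right)\right) 41 = \left(33 - \left(11 - \frac{1}{2}\right)\right) 41 = \left(33 - \frac{21}{2}\right) 41 = \frac{45}{2} \cdot 41 = \frac{1845}{2}$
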